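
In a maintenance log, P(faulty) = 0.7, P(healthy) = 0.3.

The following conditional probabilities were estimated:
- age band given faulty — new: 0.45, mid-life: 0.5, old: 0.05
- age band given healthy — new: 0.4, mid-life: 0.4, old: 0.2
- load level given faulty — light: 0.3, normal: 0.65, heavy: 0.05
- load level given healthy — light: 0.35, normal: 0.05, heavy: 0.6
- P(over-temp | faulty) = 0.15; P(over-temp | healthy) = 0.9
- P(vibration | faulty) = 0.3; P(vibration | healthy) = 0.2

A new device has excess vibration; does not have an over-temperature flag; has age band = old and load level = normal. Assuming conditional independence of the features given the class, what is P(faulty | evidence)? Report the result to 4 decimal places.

faulty: 0.7 × 0.05 × 0.65 × (1−0.15) × 0.3 = 0.00580125
healthy: 0.3 × 0.2 × 0.05 × (1−0.9) × 0.2 = 0.00006
P(faulty | x) = 0.00580125 / 0.00586125 ≈ 0.9898

0.9898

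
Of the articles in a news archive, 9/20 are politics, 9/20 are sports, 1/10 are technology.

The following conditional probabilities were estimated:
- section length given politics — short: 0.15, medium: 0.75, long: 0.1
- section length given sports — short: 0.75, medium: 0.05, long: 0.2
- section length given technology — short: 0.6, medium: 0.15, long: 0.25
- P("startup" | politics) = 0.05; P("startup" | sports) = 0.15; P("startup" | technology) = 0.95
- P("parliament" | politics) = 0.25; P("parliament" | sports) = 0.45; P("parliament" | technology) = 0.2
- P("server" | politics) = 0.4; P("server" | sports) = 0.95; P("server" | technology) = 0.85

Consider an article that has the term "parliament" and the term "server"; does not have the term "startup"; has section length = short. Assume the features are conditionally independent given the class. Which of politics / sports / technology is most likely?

sports

politics: 0.45 × 0.15 × (1−0.05) × 0.25 × 0.4 = 0.0064125
sports: 0.45 × 0.75 × (1−0.15) × 0.45 × 0.95 = 0.1226390625
technology: 0.1 × 0.6 × (1−0.95) × 0.2 × 0.85 = 0.00051
Highest score → sports.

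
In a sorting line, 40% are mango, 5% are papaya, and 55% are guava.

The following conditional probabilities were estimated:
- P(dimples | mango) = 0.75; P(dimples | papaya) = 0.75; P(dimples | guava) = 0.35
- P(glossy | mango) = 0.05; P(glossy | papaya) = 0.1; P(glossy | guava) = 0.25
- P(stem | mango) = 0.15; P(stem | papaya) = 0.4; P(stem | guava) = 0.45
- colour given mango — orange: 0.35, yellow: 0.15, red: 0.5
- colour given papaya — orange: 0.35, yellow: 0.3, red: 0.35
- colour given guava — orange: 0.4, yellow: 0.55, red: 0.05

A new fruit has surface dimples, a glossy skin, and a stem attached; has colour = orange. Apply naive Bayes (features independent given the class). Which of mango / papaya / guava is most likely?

mango: 0.4 × 0.75 × 0.05 × 0.15 × 0.35 = 0.0007875
papaya: 0.05 × 0.75 × 0.1 × 0.4 × 0.35 = 0.000525
guava: 0.55 × 0.35 × 0.25 × 0.45 × 0.4 = 0.0086625
Highest score → guava.

guava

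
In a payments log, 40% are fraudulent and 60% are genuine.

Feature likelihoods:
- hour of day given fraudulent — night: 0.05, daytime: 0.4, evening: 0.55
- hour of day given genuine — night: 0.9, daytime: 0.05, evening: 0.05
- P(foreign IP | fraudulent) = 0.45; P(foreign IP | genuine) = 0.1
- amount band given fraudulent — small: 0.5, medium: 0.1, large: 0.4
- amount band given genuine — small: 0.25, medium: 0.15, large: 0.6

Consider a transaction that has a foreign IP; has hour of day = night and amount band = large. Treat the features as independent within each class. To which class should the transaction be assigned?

genuine

fraudulent: 0.4 × 0.05 × 0.45 × 0.4 = 0.0036
genuine: 0.6 × 0.9 × 0.1 × 0.6 = 0.0324
Highest score → genuine.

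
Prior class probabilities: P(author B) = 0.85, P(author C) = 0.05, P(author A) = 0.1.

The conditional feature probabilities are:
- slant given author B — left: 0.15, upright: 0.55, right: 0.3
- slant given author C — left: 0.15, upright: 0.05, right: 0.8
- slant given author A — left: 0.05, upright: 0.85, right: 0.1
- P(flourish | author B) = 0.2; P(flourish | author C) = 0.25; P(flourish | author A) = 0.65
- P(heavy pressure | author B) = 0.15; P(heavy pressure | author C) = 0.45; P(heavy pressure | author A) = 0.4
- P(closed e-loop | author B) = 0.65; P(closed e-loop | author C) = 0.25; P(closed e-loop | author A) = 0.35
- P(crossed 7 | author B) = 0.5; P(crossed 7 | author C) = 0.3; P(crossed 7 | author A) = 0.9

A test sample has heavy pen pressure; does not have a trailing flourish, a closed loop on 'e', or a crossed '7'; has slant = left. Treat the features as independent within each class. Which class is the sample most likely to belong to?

author B: 0.85 × 0.15 × (1−0.2) × 0.15 × (1−0.65) × (1−0.5) = 0.0026775
author C: 0.05 × 0.15 × (1−0.25) × 0.45 × (1−0.25) × (1−0.3) = 0.00132890625
author A: 0.1 × 0.05 × (1−0.65) × 0.4 × (1−0.35) × (1−0.9) = 0.0000455
Highest score → author B.

author B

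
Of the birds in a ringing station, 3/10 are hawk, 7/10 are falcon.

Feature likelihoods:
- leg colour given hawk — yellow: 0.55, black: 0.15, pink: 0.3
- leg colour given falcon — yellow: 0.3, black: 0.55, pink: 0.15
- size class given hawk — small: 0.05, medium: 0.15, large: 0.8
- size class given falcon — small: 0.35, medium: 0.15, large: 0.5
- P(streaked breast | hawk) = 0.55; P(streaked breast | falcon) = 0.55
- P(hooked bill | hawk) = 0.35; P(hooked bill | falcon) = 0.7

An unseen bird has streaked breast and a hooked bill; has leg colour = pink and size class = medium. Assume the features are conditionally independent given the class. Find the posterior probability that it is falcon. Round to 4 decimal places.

0.7000

hawk: 0.3 × 0.3 × 0.15 × 0.55 × 0.35 = 0.00259875
falcon: 0.7 × 0.15 × 0.15 × 0.55 × 0.7 = 0.00606375
P(falcon | x) = 0.00606375 / 0.0086625 ≈ 0.7000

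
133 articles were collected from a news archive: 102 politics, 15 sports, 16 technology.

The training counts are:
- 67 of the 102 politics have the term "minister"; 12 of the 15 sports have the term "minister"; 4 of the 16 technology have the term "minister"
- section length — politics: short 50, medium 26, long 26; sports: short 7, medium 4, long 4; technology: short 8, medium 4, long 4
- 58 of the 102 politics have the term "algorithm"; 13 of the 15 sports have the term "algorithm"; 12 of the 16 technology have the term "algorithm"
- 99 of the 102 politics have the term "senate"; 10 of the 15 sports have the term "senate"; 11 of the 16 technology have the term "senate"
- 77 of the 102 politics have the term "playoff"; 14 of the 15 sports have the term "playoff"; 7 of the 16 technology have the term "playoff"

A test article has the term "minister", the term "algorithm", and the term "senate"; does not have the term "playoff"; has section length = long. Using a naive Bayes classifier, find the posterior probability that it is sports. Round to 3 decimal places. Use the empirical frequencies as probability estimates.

politics: (102/133) × (67/102) × (26/102) × (58/102) × (99/102) × (25/102) ≈ 0.01737
sports: (15/133) × (12/15) × (4/15) × (13/15) × (10/15) × (1/15) ≈ 0.000926761
technology: (16/133) × (4/16) × (4/16) × (12/16) × (11/16) × (9/16) ≈ 0.00218074
P(sports | x) = 0.000926761 / 0.020477501 ≈ 0.045

0.045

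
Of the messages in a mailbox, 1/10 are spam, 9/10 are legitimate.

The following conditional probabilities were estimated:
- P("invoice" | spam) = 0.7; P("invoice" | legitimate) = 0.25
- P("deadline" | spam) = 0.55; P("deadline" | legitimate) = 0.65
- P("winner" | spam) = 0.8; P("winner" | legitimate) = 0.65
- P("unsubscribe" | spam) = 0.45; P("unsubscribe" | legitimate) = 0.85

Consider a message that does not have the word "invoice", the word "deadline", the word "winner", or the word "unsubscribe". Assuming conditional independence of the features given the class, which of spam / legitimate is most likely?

spam: 0.1 × (1−0.7) × (1−0.55) × (1−0.8) × (1−0.45) = 0.001485
legitimate: 0.9 × (1−0.25) × (1−0.65) × (1−0.65) × (1−0.85) = 0.012403125
Highest score → legitimate.

legitimate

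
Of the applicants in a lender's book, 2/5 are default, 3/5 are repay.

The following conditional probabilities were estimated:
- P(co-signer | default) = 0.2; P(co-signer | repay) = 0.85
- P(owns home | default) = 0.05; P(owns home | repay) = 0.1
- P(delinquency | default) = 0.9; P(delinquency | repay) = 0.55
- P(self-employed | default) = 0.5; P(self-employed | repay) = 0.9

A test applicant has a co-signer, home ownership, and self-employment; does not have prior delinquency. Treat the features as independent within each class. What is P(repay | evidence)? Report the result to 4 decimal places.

default: 0.4 × 0.2 × 0.05 × (1−0.9) × 0.5 = 0.0002
repay: 0.6 × 0.85 × 0.1 × (1−0.55) × 0.9 = 0.020655
P(repay | x) = 0.020655 / 0.020855 ≈ 0.9904

0.9904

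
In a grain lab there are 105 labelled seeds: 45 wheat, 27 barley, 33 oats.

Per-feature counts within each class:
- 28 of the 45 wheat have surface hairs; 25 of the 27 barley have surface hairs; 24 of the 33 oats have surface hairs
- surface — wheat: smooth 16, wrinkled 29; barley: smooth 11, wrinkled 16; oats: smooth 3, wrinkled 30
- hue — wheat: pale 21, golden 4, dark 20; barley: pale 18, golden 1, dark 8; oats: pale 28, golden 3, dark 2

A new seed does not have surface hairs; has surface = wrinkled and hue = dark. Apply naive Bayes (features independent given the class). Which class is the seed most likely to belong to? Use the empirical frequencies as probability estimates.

wheat: (45/105) × (17/45) × (29/45) × (20/45) ≈ 0.0463727
barley: (27/105) × (2/27) × (16/27) × (8/27) ≈ 0.00334444
oats: (33/105) × (9/33) × (30/33) × (2/33) ≈ 0.00472255
Highest score → wheat.

wheat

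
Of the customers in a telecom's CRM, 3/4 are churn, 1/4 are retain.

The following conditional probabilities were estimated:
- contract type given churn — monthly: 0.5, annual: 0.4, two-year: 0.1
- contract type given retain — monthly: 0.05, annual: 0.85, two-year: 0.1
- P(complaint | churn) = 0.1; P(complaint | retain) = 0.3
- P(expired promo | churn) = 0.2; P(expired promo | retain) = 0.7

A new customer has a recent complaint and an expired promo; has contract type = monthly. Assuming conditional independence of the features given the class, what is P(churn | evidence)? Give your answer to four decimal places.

churn: 0.75 × 0.5 × 0.1 × 0.2 = 0.0075
retain: 0.25 × 0.05 × 0.3 × 0.7 = 0.002625
P(churn | x) = 0.0075 / 0.010125 ≈ 0.7407

0.7407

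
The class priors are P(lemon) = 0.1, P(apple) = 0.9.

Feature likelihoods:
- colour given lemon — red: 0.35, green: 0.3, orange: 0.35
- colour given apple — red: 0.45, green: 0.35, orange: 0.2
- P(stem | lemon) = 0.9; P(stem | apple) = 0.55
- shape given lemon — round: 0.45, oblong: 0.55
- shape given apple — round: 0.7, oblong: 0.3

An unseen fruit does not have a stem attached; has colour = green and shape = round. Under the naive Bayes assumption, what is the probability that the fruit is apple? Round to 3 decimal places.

lemon: 0.1 × 0.3 × (1−0.9) × 0.45 = 0.00135
apple: 0.9 × 0.35 × (1−0.55) × 0.7 = 0.099225
P(apple | x) = 0.099225 / 0.100575 ≈ 0.987

0.987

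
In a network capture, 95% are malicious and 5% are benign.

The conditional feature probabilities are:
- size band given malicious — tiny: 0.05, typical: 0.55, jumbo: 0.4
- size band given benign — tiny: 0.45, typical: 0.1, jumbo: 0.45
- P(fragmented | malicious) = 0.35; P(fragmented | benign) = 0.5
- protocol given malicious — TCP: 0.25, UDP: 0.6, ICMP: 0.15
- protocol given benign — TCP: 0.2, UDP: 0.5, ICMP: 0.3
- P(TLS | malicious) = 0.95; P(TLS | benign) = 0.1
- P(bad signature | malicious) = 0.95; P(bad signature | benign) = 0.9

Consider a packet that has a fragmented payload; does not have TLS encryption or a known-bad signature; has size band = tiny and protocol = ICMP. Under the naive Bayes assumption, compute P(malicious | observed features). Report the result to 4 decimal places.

malicious: 0.95 × 0.05 × 0.35 × 0.15 × (1−0.95) × (1−0.95) = 0.000006234375
benign: 0.05 × 0.45 × 0.5 × 0.3 × (1−0.1) × (1−0.9) = 0.00030375
P(malicious | x) = 0.000006234375 / 0.000309984375 ≈ 0.0201

0.0201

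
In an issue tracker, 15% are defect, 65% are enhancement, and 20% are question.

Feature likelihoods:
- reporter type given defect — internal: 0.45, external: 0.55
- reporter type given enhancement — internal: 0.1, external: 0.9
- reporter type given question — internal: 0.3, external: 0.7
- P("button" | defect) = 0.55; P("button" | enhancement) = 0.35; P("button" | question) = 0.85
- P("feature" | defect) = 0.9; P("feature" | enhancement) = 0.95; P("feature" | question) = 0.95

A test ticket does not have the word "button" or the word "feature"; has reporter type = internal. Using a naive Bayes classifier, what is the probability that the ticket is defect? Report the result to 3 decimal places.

defect: 0.15 × 0.45 × (1−0.55) × (1−0.9) = 0.0030375
enhancement: 0.65 × 0.1 × (1−0.35) × (1−0.95) = 0.0021125
question: 0.2 × 0.3 × (1−0.85) × (1−0.95) = 0.00045
P(defect | x) = 0.0030375 / 0.0056 ≈ 0.542

0.542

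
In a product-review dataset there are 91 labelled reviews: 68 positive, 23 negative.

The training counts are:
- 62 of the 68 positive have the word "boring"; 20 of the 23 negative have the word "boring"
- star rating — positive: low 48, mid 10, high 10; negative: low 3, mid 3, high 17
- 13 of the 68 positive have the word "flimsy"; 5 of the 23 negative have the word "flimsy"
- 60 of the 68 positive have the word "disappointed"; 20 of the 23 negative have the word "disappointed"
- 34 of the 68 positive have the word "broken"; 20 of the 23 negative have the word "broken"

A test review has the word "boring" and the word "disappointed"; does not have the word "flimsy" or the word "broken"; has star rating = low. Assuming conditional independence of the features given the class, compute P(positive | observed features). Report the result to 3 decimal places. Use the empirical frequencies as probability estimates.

0.985

positive: (68/91) × (62/68) × (48/68) × (55/68) × (60/68) × (34/68) ≈ 0.171612
negative: (23/91) × (20/23) × (3/23) × (18/23) × (20/23) × (3/23) ≈ 0.00254462
P(positive | x) = 0.171612 / 0.17415662 ≈ 0.985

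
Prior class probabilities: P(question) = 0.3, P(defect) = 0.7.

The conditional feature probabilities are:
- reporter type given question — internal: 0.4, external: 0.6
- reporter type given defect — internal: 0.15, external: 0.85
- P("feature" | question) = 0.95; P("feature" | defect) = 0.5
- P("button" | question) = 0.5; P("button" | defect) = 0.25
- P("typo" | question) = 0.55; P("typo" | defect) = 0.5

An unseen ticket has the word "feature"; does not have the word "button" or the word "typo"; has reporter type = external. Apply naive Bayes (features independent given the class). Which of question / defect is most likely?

question: 0.3 × 0.6 × 0.95 × (1−0.5) × (1−0.55) = 0.038475
defect: 0.7 × 0.85 × 0.5 × (1−0.25) × (1−0.5) = 0.1115625
Highest score → defect.

defect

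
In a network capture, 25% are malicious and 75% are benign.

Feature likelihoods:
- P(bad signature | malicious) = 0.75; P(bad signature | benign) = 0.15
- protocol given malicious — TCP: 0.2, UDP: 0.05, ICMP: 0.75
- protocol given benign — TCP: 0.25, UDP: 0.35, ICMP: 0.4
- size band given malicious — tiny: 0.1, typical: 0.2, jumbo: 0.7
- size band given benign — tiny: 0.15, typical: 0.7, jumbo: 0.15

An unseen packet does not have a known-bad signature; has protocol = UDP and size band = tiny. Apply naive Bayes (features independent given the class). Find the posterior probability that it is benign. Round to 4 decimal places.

malicious: 0.25 × (1−0.75) × 0.05 × 0.1 = 0.0003125
benign: 0.75 × (1−0.15) × 0.35 × 0.15 = 0.03346875
P(benign | x) = 0.03346875 / 0.03378125 ≈ 0.9907

0.9907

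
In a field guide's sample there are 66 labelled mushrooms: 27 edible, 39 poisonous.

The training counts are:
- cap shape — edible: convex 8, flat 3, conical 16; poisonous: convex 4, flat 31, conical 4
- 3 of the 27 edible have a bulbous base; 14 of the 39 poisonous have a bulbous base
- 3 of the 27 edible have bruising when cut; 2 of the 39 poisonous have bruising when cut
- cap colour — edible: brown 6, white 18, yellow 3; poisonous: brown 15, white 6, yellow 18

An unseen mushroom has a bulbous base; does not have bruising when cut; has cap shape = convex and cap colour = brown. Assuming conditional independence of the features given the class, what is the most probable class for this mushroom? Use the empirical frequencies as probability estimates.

poisonous

edible: (27/66) × (8/27) × (3/27) × (24/27) × (6/27) ≈ 0.00266035
poisonous: (39/66) × (4/39) × (14/39) × (37/39) × (15/39) ≈ 0.00793859
Highest score → poisonous.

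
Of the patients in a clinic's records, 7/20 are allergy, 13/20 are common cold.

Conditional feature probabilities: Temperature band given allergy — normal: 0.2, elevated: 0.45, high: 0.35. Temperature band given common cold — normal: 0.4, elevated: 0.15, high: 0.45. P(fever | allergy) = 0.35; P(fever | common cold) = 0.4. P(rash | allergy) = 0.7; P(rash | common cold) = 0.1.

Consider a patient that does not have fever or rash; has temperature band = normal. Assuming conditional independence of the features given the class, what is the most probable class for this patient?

common cold

allergy: 0.35 × 0.2 × (1−0.35) × (1−0.7) = 0.01365
common cold: 0.65 × 0.4 × (1−0.4) × (1−0.1) = 0.1404
Highest score → common cold.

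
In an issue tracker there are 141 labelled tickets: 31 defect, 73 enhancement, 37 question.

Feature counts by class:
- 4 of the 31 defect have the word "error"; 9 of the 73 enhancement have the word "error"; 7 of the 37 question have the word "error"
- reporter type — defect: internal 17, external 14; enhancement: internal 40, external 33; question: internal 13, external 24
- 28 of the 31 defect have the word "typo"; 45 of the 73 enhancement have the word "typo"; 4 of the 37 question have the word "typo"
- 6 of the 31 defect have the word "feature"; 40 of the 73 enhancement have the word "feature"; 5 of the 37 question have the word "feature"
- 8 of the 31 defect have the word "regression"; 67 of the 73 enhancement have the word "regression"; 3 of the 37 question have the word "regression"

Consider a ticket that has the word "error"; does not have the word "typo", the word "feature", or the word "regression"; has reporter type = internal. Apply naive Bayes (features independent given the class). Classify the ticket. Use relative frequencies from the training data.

defect: (31/141) × (4/31) × (17/31) × (3/31) × (25/31) × (23/31) ≈ 0.000900808
enhancement: (73/141) × (9/73) × (40/73) × (28/73) × (33/73) × (6/73) ≈ 0.000498443
question: (37/141) × (7/37) × (13/37) × (33/37) × (32/37) × (34/37) ≈ 0.012364
Highest score → question.

question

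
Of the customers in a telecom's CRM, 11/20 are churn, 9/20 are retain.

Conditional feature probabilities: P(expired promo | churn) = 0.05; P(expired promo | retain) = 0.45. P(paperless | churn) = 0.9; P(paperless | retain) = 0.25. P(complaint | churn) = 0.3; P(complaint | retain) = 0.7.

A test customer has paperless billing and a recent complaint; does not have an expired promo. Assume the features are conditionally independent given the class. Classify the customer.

churn: 0.55 × (1−0.05) × 0.9 × 0.3 = 0.141075
retain: 0.45 × (1−0.45) × 0.25 × 0.7 = 0.0433125
Highest score → churn.

churn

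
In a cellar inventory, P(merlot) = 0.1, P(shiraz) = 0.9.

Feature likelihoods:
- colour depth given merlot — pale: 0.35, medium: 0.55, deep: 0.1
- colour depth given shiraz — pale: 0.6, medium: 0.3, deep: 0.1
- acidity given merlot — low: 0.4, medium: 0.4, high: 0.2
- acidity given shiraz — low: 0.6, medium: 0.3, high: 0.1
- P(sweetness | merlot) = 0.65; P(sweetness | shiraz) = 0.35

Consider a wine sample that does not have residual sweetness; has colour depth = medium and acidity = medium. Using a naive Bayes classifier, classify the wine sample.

shiraz

merlot: 0.1 × 0.55 × 0.4 × (1−0.65) = 0.0077
shiraz: 0.9 × 0.3 × 0.3 × (1−0.35) = 0.05265
Highest score → shiraz.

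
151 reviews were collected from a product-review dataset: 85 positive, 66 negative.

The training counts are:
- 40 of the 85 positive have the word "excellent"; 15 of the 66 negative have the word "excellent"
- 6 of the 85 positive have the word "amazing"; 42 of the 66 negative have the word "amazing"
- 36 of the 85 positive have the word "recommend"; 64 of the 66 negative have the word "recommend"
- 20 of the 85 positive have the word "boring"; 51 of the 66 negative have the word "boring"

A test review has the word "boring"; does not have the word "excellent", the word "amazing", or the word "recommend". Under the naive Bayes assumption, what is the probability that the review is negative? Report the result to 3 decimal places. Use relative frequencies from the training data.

0.071

positive: (85/151) × (45/85) × (79/85) × (49/85) × (20/85) ≈ 0.0375692
negative: (66/151) × (51/66) × (24/66) × (2/66) × (51/66) ≈ 0.00287589
P(negative | x) = 0.00287589 / 0.04044509 ≈ 0.071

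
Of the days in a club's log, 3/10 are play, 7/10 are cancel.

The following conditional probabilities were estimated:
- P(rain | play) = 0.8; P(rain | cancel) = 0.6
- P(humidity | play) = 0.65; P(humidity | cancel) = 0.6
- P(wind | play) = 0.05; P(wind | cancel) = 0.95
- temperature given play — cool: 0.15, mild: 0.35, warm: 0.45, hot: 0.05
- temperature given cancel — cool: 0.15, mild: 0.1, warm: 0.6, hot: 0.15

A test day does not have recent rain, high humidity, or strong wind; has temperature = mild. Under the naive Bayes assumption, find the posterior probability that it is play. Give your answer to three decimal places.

play: 0.3 × (1−0.8) × (1−0.65) × (1−0.05) × 0.35 = 0.0069825
cancel: 0.7 × (1−0.6) × (1−0.6) × (1−0.95) × 0.1 = 0.00056
P(play | x) = 0.0069825 / 0.0075425 ≈ 0.926

0.926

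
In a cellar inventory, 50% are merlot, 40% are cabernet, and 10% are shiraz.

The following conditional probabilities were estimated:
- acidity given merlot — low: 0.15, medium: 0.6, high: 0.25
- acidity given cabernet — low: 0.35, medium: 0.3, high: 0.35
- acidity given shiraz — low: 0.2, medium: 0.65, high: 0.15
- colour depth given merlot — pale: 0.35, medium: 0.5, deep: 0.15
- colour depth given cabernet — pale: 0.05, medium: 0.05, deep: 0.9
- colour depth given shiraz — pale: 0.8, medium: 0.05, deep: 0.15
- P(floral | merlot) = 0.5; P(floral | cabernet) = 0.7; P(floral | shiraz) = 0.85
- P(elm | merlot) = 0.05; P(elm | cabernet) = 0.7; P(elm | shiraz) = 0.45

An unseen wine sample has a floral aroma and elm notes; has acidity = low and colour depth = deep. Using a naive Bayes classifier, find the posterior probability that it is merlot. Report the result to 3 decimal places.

merlot: 0.5 × 0.15 × 0.15 × 0.5 × 0.05 = 0.00028125
cabernet: 0.4 × 0.35 × 0.9 × 0.7 × 0.7 = 0.06174
shiraz: 0.1 × 0.2 × 0.15 × 0.85 × 0.45 = 0.0011475
P(merlot | x) = 0.00028125 / 0.06316875 ≈ 0.004

0.004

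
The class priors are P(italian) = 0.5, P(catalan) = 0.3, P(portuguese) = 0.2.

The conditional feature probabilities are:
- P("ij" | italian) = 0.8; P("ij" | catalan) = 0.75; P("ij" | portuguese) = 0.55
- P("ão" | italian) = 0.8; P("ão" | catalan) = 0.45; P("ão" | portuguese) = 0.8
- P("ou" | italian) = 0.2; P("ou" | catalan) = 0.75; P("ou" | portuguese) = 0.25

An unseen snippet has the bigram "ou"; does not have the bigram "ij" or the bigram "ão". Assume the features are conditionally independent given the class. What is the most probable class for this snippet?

italian: 0.5 × (1−0.8) × (1−0.8) × 0.2 = 0.004
catalan: 0.3 × (1−0.75) × (1−0.45) × 0.75 = 0.0309375
portuguese: 0.2 × (1−0.55) × (1−0.8) × 0.25 = 0.0045
Highest score → catalan.

catalan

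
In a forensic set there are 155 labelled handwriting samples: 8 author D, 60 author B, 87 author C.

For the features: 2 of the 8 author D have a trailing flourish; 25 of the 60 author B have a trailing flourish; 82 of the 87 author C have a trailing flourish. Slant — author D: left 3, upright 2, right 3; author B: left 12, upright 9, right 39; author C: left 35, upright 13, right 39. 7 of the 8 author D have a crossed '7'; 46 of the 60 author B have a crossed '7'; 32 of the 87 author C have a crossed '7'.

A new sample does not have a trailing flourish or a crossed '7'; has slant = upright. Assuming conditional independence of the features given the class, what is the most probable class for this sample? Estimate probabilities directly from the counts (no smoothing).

author B

author D: (8/155) × (6/8) × (2/8) × (1/8) ≈ 0.00120968
author B: (60/155) × (35/60) × (9/60) × (14/60) ≈ 0.00790323
author C: (87/155) × (5/87) × (13/87) × (55/87) ≈ 0.00304723
Highest score → author B.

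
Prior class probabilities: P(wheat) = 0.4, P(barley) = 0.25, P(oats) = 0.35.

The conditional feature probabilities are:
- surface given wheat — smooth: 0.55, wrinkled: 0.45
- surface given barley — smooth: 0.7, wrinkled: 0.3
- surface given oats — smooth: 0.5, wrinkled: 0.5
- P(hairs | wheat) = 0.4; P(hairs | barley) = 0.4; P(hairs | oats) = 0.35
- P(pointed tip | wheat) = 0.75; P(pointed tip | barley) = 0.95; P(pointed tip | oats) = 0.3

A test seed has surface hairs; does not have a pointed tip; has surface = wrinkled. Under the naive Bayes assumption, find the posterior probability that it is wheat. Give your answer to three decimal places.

0.289

wheat: 0.4 × 0.45 × 0.4 × (1−0.75) = 0.018
barley: 0.25 × 0.3 × 0.4 × (1−0.95) = 0.0015
oats: 0.35 × 0.5 × 0.35 × (1−0.3) = 0.042875
P(wheat | x) = 0.018 / 0.062375 ≈ 0.289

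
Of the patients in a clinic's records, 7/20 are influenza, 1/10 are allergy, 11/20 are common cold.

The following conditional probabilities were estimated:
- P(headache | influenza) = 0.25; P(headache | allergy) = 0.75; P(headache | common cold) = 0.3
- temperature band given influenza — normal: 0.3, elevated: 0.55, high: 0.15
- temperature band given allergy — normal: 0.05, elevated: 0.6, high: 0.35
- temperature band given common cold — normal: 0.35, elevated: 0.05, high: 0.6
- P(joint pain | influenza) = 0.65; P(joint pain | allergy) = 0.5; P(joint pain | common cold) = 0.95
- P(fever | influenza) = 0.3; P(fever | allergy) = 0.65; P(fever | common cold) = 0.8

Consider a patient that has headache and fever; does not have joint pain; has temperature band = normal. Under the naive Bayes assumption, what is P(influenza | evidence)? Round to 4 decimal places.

0.4385

influenza: 0.35 × 0.25 × 0.3 × (1−0.65) × 0.3 = 0.00275625
allergy: 0.1 × 0.75 × 0.05 × (1−0.5) × 0.65 = 0.00121875
common cold: 0.55 × 0.3 × 0.35 × (1−0.95) × 0.8 = 0.00231
P(influenza | x) = 0.00275625 / 0.006285 ≈ 0.4385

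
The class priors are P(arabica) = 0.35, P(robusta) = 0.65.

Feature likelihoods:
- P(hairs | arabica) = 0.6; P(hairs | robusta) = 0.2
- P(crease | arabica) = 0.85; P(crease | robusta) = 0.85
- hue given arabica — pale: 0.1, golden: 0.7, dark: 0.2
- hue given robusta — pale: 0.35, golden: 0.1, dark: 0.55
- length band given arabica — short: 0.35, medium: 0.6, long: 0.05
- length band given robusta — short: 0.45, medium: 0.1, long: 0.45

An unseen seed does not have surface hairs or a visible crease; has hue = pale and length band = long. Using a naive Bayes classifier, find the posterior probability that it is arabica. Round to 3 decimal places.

arabica: 0.35 × (1−0.6) × (1−0.85) × 0.1 × 0.05 = 0.000105
robusta: 0.65 × (1−0.2) × (1−0.85) × 0.35 × 0.45 = 0.012285
P(arabica | x) = 0.000105 / 0.01239 ≈ 0.008

0.008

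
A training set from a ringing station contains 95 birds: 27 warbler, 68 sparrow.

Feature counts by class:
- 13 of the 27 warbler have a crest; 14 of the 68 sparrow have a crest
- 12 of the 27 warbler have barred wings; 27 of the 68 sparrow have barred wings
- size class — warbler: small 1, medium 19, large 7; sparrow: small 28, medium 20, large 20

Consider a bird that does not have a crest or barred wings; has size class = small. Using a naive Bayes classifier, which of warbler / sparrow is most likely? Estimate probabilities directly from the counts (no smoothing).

sparrow

warbler: (27/95) × (14/27) × (15/27) × (1/27) ≈ 0.00303227
sparrow: (68/95) × (54/68) × (41/68) × (28/68) ≈ 0.141122
Highest score → sparrow.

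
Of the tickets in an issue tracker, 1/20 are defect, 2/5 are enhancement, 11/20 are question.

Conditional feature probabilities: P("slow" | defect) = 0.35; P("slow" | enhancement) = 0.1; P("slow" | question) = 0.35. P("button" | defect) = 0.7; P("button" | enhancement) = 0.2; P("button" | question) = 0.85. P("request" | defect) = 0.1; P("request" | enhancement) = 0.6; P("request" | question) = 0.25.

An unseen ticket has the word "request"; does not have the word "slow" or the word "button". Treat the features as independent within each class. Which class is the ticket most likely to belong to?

defect: 0.05 × (1−0.35) × (1−0.7) × 0.1 = 0.000975
enhancement: 0.4 × (1−0.1) × (1−0.2) × 0.6 = 0.1728
question: 0.55 × (1−0.35) × (1−0.85) × 0.25 = 0.01340625
Highest score → enhancement.

enhancement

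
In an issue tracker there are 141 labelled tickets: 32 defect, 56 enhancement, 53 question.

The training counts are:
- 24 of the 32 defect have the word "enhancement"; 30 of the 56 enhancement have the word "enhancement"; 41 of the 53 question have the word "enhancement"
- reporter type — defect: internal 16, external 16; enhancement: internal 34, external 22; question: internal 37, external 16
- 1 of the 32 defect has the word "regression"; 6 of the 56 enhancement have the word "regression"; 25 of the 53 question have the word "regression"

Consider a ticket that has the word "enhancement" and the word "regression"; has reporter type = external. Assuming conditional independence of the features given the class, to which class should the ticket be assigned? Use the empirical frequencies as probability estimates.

defect: (32/141) × (24/32) × (16/32) × (1/32) ≈ 0.00265957
enhancement: (56/141) × (30/56) × (22/56) × (6/56) ≈ 0.00895571
question: (53/141) × (41/53) × (16/53) × (25/53) ≈ 0.0414069
Highest score → question.

question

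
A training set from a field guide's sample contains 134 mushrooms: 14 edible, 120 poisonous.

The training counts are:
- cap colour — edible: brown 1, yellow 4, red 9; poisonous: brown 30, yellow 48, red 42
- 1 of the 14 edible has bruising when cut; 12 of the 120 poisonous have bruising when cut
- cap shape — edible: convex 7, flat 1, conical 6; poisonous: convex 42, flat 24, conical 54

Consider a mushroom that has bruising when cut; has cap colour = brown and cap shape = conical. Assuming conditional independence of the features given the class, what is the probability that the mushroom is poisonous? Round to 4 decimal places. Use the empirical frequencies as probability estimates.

edible: (14/134) × (1/14) × (1/14) × (6/14) ≈ 0.00022845
poisonous: (120/134) × (30/120) × (12/120) × (54/120) ≈ 0.0100746
P(poisonous | x) = 0.0100746 / 0.01030305 ≈ 0.9778

0.9778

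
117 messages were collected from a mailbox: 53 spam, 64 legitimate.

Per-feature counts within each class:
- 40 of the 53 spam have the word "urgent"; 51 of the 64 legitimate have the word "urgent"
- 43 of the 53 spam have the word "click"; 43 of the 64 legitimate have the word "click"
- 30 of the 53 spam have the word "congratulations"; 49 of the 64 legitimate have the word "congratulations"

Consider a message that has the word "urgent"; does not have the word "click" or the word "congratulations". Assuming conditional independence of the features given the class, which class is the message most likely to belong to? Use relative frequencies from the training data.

legitimate

spam: (53/117) × (40/53) × (10/53) × (23/53) ≈ 0.0279931
legitimate: (64/117) × (51/64) × (21/64) × (15/64) ≈ 0.0335224
Highest score → legitimate.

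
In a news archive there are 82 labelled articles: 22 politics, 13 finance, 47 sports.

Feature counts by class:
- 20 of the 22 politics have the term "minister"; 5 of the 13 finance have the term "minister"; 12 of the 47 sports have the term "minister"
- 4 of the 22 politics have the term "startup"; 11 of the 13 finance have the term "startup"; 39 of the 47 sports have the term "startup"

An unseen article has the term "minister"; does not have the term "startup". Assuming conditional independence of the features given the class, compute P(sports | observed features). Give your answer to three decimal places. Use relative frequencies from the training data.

0.107

politics: (22/82) × (20/22) × (18/22) ≈ 0.199557
finance: (13/82) × (5/13) × (2/13) ≈ 0.00938086
sports: (47/82) × (12/47) × (8/47) ≈ 0.0249092
P(sports | x) = 0.0249092 / 0.23384706 ≈ 0.107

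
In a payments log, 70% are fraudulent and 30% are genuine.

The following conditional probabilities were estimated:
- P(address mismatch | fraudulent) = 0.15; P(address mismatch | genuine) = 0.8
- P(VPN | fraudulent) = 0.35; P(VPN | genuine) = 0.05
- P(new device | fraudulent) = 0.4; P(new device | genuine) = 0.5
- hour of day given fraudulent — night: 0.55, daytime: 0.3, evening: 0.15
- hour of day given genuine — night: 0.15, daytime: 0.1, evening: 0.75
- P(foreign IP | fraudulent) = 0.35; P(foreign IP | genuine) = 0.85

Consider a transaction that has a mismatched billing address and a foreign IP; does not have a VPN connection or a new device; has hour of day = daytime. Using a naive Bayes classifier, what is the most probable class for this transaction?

fraudulent: 0.7 × 0.15 × (1−0.35) × (1−0.4) × 0.3 × 0.35 = 0.00429975
genuine: 0.3 × 0.8 × (1−0.05) × (1−0.5) × 0.1 × 0.85 = 0.00969
Highest score → genuine.

genuine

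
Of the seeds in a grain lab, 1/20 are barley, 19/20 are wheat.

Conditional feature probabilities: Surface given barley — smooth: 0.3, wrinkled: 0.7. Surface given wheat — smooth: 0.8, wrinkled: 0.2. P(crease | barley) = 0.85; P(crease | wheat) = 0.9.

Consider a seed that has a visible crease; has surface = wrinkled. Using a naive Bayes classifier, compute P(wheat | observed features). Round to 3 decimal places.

barley: 0.05 × 0.7 × 0.85 = 0.02975
wheat: 0.95 × 0.2 × 0.9 = 0.171
P(wheat | x) = 0.171 / 0.20075 ≈ 0.852

0.852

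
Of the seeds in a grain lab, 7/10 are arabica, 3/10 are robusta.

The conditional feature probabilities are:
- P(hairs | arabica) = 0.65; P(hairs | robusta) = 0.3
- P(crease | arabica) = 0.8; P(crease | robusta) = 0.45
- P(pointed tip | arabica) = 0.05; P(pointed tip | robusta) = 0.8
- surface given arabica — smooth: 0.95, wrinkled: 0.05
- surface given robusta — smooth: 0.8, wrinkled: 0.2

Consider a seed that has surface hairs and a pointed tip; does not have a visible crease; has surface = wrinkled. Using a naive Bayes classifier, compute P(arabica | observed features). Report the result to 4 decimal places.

0.0279

arabica: 0.7 × 0.65 × (1−0.8) × 0.05 × 0.05 = 0.0002275
robusta: 0.3 × 0.3 × (1−0.45) × 0.8 × 0.2 = 0.00792
P(arabica | x) = 0.0002275 / 0.0081475 ≈ 0.0279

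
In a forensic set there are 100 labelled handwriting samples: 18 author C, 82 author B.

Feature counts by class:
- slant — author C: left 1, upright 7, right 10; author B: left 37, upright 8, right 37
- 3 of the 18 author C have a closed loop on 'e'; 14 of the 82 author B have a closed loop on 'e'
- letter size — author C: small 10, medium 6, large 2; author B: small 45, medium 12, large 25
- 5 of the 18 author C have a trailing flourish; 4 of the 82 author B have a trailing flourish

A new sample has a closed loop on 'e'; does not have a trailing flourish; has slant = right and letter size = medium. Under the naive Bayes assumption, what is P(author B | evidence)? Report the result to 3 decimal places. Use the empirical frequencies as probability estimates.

0.687

author C: (18/100) × (10/18) × (3/18) × (6/18) × (13/18) ≈ 0.00401235
author B: (82/100) × (37/82) × (14/82) × (12/82) × (78/82) ≈ 0.00879355
P(author B | x) = 0.00879355 / 0.0128059 ≈ 0.687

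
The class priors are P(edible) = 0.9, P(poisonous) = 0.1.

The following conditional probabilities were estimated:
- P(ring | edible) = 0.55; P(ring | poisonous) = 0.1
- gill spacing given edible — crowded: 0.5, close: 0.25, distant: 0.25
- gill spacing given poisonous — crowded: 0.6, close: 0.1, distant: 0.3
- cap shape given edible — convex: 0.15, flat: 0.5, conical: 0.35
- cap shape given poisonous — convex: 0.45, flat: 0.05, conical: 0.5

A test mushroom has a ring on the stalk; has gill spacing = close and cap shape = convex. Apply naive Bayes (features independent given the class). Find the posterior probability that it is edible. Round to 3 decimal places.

0.976

edible: 0.9 × 0.55 × 0.25 × 0.15 = 0.0185625
poisonous: 0.1 × 0.1 × 0.1 × 0.45 = 0.00045
P(edible | x) = 0.0185625 / 0.0190125 ≈ 0.976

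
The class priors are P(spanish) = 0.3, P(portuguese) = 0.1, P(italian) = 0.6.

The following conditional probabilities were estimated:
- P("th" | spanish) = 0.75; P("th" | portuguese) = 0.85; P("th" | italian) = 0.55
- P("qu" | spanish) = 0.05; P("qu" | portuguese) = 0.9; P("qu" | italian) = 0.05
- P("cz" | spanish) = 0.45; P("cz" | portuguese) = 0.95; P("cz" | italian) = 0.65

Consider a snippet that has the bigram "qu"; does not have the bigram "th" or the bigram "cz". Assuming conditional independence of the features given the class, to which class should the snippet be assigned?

italian

spanish: 0.3 × (1−0.75) × 0.05 × (1−0.45) = 0.0020625
portuguese: 0.1 × (1−0.85) × 0.9 × (1−0.95) = 0.000675
italian: 0.6 × (1−0.55) × 0.05 × (1−0.65) = 0.004725
Highest score → italian.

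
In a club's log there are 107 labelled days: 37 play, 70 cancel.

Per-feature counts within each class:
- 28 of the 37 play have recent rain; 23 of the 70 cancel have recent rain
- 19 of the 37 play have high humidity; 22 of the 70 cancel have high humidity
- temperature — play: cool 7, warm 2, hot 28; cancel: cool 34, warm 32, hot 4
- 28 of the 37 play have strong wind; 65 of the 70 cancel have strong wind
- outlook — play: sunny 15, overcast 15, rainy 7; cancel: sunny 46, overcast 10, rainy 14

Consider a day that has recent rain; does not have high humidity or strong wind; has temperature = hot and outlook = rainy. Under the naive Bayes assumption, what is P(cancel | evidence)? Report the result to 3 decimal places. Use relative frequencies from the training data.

0.026

play: (37/107) × (28/37) × (18/37) × (28/37) × (9/37) × (7/37) ≈ 0.00443342
cancel: (70/107) × (23/70) × (48/70) × (4/70) × (5/70) × (14/70) ≈ 0.000120324
P(cancel | x) = 0.000120324 / 0.004553744 ≈ 0.026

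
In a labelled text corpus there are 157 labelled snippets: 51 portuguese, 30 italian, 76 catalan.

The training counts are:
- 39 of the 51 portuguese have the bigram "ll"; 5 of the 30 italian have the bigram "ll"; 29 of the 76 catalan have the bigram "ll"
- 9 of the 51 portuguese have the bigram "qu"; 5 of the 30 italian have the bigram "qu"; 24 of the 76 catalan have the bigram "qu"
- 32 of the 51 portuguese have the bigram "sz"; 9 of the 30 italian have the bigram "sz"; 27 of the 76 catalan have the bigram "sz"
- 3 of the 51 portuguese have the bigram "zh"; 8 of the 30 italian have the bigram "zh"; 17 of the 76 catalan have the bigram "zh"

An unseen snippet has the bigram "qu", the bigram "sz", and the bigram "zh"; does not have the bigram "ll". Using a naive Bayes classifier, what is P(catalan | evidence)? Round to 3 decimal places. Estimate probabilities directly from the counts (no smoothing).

0.741

portuguese: (51/157) × (12/51) × (9/51) × (32/51) × (3/51) ≈ 0.000497834
italian: (30/157) × (25/30) × (5/30) × (9/30) × (8/30) ≈ 0.00212314
catalan: (76/157) × (47/76) × (24/76) × (27/76) × (17/76) ≈ 0.00751245
P(catalan | x) = 0.00751245 / 0.010133424 ≈ 0.741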